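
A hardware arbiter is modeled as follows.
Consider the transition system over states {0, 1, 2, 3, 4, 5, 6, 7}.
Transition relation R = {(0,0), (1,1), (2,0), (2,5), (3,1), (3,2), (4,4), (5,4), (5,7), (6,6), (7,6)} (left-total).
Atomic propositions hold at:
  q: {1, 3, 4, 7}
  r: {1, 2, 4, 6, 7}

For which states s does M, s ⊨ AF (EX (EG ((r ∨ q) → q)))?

{0, 1, 2, 3, 4, 5}

Sat(r ∨ q) = {1, 2, 3, 4, 6, 7}
Sat((r ∨ q) → q) = {0, 1, 3, 4, 5, 7}
EG ((r ∨ q) → q): greatest fixpoint, start Z0 = {0, 1, 3, 4, 5, 7}, keep only states in Sat with some successor in Z. Z1 = {0, 1, 3, 4, 5}; fixed.
Sat(EG ((r ∨ q) → q)) = {0, 1, 3, 4, 5}
Sat(EX (EG ((r ∨ q) → q))) = {s : some successor in {0, 1, 3, 4, 5}} = {0, 1, 2, 3, 4, 5}
AF (EX (EG ((r ∨ q) → q))): least fixpoint, start Z0 = {0, 1, 2, 3, 4, 5}, add states with every successor in Z. Already a fixed point.
Sat(AF (EX (EG ((r ∨ q) → q)))) = {0, 1, 2, 3, 4, 5}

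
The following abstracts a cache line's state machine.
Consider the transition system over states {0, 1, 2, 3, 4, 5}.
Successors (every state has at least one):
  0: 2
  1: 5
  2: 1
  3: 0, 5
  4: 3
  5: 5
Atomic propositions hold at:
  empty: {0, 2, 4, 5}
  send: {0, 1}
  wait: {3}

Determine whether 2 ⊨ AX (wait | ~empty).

Sat(~empty) = {1, 3}
Sat(wait | ~empty) = {1, 3}
Sat(AX (wait | ~empty)) = {s : every successor in {1, 3}} = {2, 4}
2 ∈ Sat(AX (wait | ~empty)) = {2, 4}, so the formula holds at 2.

Yes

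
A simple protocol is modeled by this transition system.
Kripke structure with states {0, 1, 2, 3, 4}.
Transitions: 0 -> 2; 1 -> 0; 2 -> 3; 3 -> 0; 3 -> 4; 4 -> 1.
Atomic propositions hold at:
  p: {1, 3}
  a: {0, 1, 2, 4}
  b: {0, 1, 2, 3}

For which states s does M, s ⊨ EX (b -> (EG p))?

{3}

EG p: greatest fixpoint, start Z0 = {1, 3}, keep only states in Sat with some successor in Z. Z1 = ∅; fixed.
Sat(EG p) = ∅
Sat(b -> (EG p)) = {4}
Sat(EX (b -> (EG p))) = {s : some successor in {4}} = {3}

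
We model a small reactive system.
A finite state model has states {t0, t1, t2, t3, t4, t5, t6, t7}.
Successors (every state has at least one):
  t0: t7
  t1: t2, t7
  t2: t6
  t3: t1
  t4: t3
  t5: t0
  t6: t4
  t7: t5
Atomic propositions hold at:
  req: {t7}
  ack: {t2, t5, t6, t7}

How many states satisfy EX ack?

Sat(EX ack) = {s : some successor in {t2, t5, t6, t7}} = {t0, t1, t2, t7}
|Sat(EX ack)| = |{t0, t1, t2, t7}| = 4.

4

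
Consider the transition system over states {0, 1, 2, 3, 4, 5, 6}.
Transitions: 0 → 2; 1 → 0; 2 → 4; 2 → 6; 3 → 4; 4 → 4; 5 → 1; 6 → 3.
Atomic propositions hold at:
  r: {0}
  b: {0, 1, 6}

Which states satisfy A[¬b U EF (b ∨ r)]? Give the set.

{0, 1, 2, 5, 6}

Sat(¬b) = {2, 3, 4, 5}
Sat(b ∨ r) = {0, 1, 6}
EF (b ∨ r): least fixpoint, start Z0 = {0, 1, 6}, add states with some successor in Z. Z1 = {0, 1, 2, 5, 6}; fixed.
Sat(EF (b ∨ r)) = {0, 1, 2, 5, 6}
A[¬b U EF (b ∨ r)]: least fixpoint, start Z0 = Sat(EF (b ∨ r)) = {0, 1, 2, 5, 6}, add states in Sat(¬b) with every successor in Z. Already a fixed point.
Sat(A[¬b U EF (b ∨ r)]) = {0, 1, 2, 5, 6}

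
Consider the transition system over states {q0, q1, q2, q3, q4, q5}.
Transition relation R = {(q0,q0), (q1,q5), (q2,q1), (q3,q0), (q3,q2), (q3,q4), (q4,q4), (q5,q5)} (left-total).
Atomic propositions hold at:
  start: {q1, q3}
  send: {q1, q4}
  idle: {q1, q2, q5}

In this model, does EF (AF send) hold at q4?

AF send: least fixpoint, start Z0 = {q1, q4}, add states with every successor in Z. Z1 = {q1, q2, q4}; fixed.
Sat(AF send) = {q1, q2, q4}
EF (AF send): least fixpoint, start Z0 = {q1, q2, q4}, add states with some successor in Z. Z1 = {q1, q2, q3, q4}; fixed.
Sat(EF (AF send)) = {q1, q2, q3, q4}
q4 ∈ Sat(EF (AF send)) = {q1, q2, q3, q4}, so the formula holds at q4.

Yes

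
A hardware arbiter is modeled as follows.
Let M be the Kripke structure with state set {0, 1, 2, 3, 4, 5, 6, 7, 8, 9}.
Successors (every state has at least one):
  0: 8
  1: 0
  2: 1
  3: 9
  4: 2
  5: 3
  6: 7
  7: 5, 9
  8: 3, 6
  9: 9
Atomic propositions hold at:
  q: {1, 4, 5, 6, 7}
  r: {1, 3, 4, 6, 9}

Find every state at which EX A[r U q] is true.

{2, 6, 7, 8}

A[r U q]: least fixpoint, start Z0 = Sat(q) = {1, 4, 5, 6, 7}, add states in Sat(r) with every successor in Z. Already a fixed point.
Sat(A[r U q]) = {1, 4, 5, 6, 7}
Sat(EX A[r U q]) = {s : some successor in {1, 4, 5, 6, 7}} = {2, 6, 7, 8}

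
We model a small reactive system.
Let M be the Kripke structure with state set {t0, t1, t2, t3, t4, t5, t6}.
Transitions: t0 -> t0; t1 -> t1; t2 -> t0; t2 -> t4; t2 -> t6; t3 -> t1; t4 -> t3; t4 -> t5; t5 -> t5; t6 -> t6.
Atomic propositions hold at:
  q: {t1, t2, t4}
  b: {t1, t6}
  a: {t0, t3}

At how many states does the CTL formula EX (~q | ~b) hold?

5

Sat(~q) = {t0, t3, t5, t6}
Sat(~b) = {t0, t2, t3, t4, t5}
Sat(~q | ~b) = {t0, t2, t3, t4, t5, t6}
Sat(EX (~q | ~b)) = {s : some successor in {t0, t2, t3, t4, t5, t6}} = {t0, t2, t4, t5, t6}
|Sat(EX (~q | ~b))| = |{t0, t2, t4, t5, t6}| = 5.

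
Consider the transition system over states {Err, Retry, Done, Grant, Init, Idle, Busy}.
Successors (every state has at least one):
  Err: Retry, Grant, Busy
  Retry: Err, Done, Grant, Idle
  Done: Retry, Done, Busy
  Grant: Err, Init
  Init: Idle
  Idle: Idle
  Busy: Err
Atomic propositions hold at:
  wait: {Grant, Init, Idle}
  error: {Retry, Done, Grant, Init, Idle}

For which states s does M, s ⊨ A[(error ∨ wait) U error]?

{Retry, Done, Grant, Init, Idle}

Sat(error ∨ wait) = {Retry, Done, Grant, Init, Idle}
A[(error ∨ wait) U error]: least fixpoint, start Z0 = Sat(error) = {Retry, Done, Grant, Init, Idle}, add states in Sat(error ∨ wait) with every successor in Z. Already a fixed point.
Sat(A[(error ∨ wait) U error]) = {Retry, Done, Grant, Init, Idle}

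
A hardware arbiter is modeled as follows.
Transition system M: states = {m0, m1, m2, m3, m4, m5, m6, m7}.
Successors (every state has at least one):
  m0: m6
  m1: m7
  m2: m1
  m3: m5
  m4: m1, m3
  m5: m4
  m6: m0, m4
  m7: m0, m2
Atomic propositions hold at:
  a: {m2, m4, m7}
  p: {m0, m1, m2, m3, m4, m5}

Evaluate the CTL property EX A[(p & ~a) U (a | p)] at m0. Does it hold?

Sat(~a) = {m0, m1, m3, m5, m6}
Sat(p & ~a) = {m0, m1, m3, m5}
Sat(a | p) = {m0, m1, m2, m3, m4, m5, m7}
A[(p & ~a) U (a | p)]: least fixpoint, start Z0 = Sat((a | p)) = {m0, m1, m2, m3, m4, m5, m7}, add states in Sat(p & ~a) with every successor in Z. Already a fixed point.
Sat(A[(p & ~a) U (a | p)]) = {m0, m1, m2, m3, m4, m5, m7}
Sat(EX A[(p & ~a) U (a | p)]) = {s : some successor in {m0, m1, m2, m3, m4, m5, m7}} = {m1, m2, m3, m4, m5, m6, m7}
m0 ∉ Sat(EX A[(p & ~a) U (a | p)]) = {m1, m2, m3, m4, m5, m6, m7}, so the formula does not hold at m0.

No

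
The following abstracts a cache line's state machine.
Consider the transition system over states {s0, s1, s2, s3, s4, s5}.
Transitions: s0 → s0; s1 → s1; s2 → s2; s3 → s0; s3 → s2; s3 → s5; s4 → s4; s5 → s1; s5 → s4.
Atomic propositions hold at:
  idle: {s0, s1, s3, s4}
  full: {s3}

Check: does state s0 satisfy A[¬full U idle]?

Yes

Sat(¬full) = {s0, s1, s2, s4, s5}
A[¬full U idle]: least fixpoint, start Z0 = Sat(idle) = {s0, s1, s3, s4}, add states in Sat(¬full) with every successor in Z. Z1 = {s0, s1, s3, s4, s5}; fixed.
Sat(A[¬full U idle]) = {s0, s1, s3, s4, s5}
s0 ∈ Sat(A[¬full U idle]) = {s0, s1, s3, s4, s5}, so the formula holds at s0.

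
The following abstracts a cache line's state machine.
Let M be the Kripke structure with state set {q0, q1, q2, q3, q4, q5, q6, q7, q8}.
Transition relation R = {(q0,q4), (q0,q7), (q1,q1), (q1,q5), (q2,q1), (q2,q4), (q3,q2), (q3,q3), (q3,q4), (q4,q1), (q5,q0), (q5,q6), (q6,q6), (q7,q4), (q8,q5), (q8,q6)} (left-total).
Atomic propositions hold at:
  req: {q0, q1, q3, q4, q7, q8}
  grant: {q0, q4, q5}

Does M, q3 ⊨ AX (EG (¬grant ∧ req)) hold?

Sat(¬grant) = {q1, q2, q3, q6, q7, q8}
Sat(¬grant ∧ req) = {q1, q3, q7, q8}
EG (¬grant ∧ req): greatest fixpoint, start Z0 = {q1, q3, q7, q8}, keep only states in Sat with some successor in Z. Z1 = {q1, q3}; fixed.
Sat(EG (¬grant ∧ req)) = {q1, q3}
Sat(AX (EG (¬grant ∧ req))) = {s : every successor in {q1, q3}} = {q4}
q3 ∉ Sat(AX (EG (¬grant ∧ req))) = {q4}, so the formula does not hold at q3.

No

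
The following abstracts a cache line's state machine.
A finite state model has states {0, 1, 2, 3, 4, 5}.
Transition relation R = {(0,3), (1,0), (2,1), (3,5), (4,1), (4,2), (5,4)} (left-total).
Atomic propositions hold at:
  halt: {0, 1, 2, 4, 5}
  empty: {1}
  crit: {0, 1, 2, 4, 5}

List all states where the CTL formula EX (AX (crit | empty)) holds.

Sat(crit | empty) = {0, 1, 2, 4, 5}
Sat(AX (crit | empty)) = {s : every successor in {0, 1, 2, 4, 5}} = {1, 2, 3, 4, 5}
Sat(EX (AX (crit | empty))) = {s : some successor in {1, 2, 3, 4, 5}} = {0, 2, 3, 4, 5}

{0, 2, 3, 4, 5}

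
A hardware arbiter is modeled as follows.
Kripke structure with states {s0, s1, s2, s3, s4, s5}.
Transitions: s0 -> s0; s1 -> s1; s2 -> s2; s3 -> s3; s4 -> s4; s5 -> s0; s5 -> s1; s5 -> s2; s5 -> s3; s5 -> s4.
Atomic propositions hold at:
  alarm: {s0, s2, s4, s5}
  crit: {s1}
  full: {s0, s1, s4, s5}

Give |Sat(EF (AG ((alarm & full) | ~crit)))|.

Sat(alarm & full) = {s0, s4, s5}
Sat(~crit) = {s0, s2, s3, s4, s5}
Sat((alarm & full) | ~crit) = {s0, s2, s3, s4, s5}
AG ((alarm & full) | ~crit): greatest fixpoint, start Z0 = {s0, s2, s3, s4, s5}, keep only states in Sat with every successor in Z. Z1 = {s0, s2, s3, s4}; fixed.
Sat(AG ((alarm & full) | ~crit)) = {s0, s2, s3, s4}
EF (AG ((alarm & full) | ~crit)): least fixpoint, start Z0 = {s0, s2, s3, s4}, add states with some successor in Z. Z1 = {s0, s2, s3, s4, s5}; fixed.
Sat(EF (AG ((alarm & full) | ~crit))) = {s0, s2, s3, s4, s5}
|Sat(EF (AG ((alarm & full) | ~crit)))| = |{s0, s2, s3, s4, s5}| = 5.

5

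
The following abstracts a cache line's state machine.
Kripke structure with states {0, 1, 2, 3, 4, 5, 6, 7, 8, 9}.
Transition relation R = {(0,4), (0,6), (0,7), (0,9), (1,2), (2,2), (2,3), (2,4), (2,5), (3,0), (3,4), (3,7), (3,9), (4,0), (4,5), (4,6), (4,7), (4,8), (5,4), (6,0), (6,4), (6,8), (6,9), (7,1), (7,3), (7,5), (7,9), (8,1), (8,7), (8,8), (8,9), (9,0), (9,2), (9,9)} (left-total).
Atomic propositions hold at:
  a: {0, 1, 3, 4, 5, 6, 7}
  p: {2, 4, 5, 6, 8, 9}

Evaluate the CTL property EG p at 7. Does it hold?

No

EG p: greatest fixpoint, start Z0 = {2, 4, 5, 6, 8, 9}, keep only states in Sat with some successor in Z. Already a fixed point.
Sat(EG p) = {2, 4, 5, 6, 8, 9}
7 ∉ Sat(EG p) = {2, 4, 5, 6, 8, 9}, so the formula does not hold at 7.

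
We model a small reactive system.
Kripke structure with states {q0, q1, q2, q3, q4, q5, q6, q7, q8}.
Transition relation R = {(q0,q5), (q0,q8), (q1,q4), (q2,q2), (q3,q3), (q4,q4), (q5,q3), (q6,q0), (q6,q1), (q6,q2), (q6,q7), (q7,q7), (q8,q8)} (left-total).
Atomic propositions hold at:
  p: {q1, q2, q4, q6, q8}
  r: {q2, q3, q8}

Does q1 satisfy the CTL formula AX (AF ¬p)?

No

Sat(¬p) = {q0, q3, q5, q7}
AF ¬p: least fixpoint, start Z0 = {q0, q3, q5, q7}, add states with every successor in Z. Already a fixed point.
Sat(AF ¬p) = {q0, q3, q5, q7}
Sat(AX (AF ¬p)) = {s : every successor in {q0, q3, q5, q7}} = {q3, q5, q7}
q1 ∉ Sat(AX (AF ¬p)) = {q3, q5, q7}, so the formula does not hold at q1.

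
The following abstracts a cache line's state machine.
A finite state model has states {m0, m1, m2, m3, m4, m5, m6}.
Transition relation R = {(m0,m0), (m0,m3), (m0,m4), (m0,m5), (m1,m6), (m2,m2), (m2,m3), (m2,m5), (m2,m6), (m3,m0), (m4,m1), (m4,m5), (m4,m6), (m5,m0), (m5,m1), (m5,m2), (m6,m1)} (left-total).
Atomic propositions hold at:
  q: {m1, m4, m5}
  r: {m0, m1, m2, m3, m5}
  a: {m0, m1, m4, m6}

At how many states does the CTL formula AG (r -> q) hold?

Sat(r -> q) = {m1, m4, m5, m6}
AG (r -> q): greatest fixpoint, start Z0 = {m1, m4, m5, m6}, keep only states in Sat with every successor in Z. Z1 = {m1, m4, m6}; Z2 = {m1, m6}; fixed.
Sat(AG (r -> q)) = {m1, m6}
|Sat(AG (r -> q))| = |{m1, m6}| = 2.

2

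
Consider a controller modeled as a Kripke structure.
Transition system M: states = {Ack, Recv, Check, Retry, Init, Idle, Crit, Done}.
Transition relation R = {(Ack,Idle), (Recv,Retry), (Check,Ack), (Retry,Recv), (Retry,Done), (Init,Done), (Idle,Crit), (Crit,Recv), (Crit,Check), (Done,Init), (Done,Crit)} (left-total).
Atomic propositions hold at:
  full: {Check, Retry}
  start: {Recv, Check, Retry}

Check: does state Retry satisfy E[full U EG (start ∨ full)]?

Yes

Sat(start ∨ full) = {Recv, Check, Retry}
EG (start ∨ full): greatest fixpoint, start Z0 = {Recv, Check, Retry}, keep only states in Sat with some successor in Z. Z1 = {Recv, Retry}; fixed.
Sat(EG (start ∨ full)) = {Recv, Retry}
E[full U EG (start ∨ full)]: least fixpoint, start Z0 = Sat(EG (start ∨ full)) = {Recv, Retry}, add states in Sat(full) with some successor in Z. Already a fixed point.
Sat(E[full U EG (start ∨ full)]) = {Recv, Retry}
Retry ∈ Sat(E[full U EG (start ∨ full)]) = {Recv, Retry}, so the formula holds at Retry.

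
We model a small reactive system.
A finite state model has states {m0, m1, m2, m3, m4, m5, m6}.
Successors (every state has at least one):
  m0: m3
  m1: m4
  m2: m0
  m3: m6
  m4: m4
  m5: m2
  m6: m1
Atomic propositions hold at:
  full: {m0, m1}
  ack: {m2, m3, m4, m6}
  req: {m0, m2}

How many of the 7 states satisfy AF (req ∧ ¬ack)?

Sat(¬ack) = {m0, m1, m5}
Sat(req ∧ ¬ack) = {m0}
AF (req ∧ ¬ack): least fixpoint, start Z0 = {m0}, add states with every successor in Z. Z1 = {m0, m2}; Z2 = {m0, m2, m5}; fixed.
Sat(AF (req ∧ ¬ack)) = {m0, m2, m5}
|Sat(AF (req ∧ ¬ack))| = |{m0, m2, m5}| = 3.

3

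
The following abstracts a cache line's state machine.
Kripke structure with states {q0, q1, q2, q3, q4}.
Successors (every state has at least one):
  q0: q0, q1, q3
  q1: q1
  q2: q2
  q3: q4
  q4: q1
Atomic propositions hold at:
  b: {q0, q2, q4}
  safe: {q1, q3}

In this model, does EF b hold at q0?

EF b: least fixpoint, start Z0 = {q0, q2, q4}, add states with some successor in Z. Z1 = {q0, q2, q3, q4}; fixed.
Sat(EF b) = {q0, q2, q3, q4}
q0 ∈ Sat(EF b) = {q0, q2, q3, q4}, so the formula holds at q0.

Yes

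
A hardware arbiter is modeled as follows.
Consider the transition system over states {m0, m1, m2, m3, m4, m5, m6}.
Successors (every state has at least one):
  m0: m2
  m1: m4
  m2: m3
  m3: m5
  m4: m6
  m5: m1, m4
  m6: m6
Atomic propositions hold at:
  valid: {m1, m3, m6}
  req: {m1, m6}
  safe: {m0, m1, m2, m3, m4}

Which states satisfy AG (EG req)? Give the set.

{m6}

EG req: greatest fixpoint, start Z0 = {m1, m6}, keep only states in Sat with some successor in Z. Z1 = {m6}; fixed.
Sat(EG req) = {m6}
AG (EG req): greatest fixpoint, start Z0 = {m6}, keep only states in Sat with every successor in Z. Already a fixed point.
Sat(AG (EG req)) = {m6}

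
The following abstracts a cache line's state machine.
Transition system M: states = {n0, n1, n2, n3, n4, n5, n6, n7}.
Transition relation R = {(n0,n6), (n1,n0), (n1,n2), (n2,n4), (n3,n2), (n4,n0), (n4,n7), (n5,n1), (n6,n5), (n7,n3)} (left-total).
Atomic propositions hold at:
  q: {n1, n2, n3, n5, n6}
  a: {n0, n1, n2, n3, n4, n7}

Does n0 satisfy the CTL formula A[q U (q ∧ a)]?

Sat(q ∧ a) = {n1, n2, n3}
A[q U (q ∧ a)]: least fixpoint, start Z0 = Sat((q ∧ a)) = {n1, n2, n3}, add states in Sat(q) with every successor in Z. Z1 = {n1, n2, n3, n5}; Z2 = {n1, n2, n3, n5, n6}; fixed.
Sat(A[q U (q ∧ a)]) = {n1, n2, n3, n5, n6}
n0 ∉ Sat(A[q U (q ∧ a)]) = {n1, n2, n3, n5, n6}, so the formula does not hold at n0.

No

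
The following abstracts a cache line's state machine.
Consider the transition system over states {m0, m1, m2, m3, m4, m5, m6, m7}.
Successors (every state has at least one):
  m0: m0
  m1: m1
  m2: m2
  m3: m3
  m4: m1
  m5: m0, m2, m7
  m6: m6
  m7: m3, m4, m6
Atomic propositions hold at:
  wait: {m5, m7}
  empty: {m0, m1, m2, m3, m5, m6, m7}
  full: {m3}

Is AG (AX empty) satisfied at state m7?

Sat(AX empty) = {s : every successor in {m0, m1, m2, m3, m5, m6, m7}} = {m0, m1, m2, m3, m4, m5, m6}
AG (AX empty): greatest fixpoint, start Z0 = {m0, m1, m2, m3, m4, m5, m6}, keep only states in Sat with every successor in Z. Z1 = {m0, m1, m2, m3, m4, m6}; fixed.
Sat(AG (AX empty)) = {m0, m1, m2, m3, m4, m6}
m7 ∉ Sat(AG (AX empty)) = {m0, m1, m2, m3, m4, m6}, so the formula does not hold at m7.

No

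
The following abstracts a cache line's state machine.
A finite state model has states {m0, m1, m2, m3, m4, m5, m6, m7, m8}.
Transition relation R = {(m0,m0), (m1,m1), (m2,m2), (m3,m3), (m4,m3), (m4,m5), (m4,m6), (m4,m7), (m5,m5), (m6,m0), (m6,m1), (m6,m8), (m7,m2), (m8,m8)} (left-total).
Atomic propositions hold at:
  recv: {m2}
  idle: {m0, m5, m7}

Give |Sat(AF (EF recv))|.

3

EF recv: least fixpoint, start Z0 = {m2}, add states with some successor in Z. Z1 = {m2, m7}; Z2 = {m2, m4, m7}; fixed.
Sat(EF recv) = {m2, m4, m7}
AF (EF recv): least fixpoint, start Z0 = {m2, m4, m7}, add states with every successor in Z. Already a fixed point.
Sat(AF (EF recv)) = {m2, m4, m7}
|Sat(AF (EF recv))| = |{m2, m4, m7}| = 3.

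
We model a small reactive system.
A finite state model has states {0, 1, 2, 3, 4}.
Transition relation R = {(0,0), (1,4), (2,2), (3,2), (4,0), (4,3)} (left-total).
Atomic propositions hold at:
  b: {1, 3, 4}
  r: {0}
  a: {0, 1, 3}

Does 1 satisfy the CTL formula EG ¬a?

No

Sat(¬a) = {2, 4}
EG ¬a: greatest fixpoint, start Z0 = {2, 4}, keep only states in Sat with some successor in Z. Z1 = {2}; fixed.
Sat(EG ¬a) = {2}
1 ∉ Sat(EG ¬a) = {2}, so the formula does not hold at 1.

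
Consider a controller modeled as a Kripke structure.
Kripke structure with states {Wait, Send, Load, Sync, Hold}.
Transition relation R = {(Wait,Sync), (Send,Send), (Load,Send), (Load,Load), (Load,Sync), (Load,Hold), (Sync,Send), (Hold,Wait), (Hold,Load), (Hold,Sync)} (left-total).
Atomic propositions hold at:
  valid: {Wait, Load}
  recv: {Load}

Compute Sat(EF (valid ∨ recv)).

{Wait, Load, Hold}

Sat(valid ∨ recv) = {Wait, Load}
EF (valid ∨ recv): least fixpoint, start Z0 = {Wait, Load}, add states with some successor in Z. Z1 = {Wait, Load, Hold}; fixed.
Sat(EF (valid ∨ recv)) = {Wait, Load, Hold}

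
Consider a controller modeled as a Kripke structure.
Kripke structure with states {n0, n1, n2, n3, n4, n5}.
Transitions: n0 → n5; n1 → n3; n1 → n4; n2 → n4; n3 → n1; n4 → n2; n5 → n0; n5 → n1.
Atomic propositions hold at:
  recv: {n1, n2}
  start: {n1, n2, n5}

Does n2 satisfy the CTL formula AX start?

No

Sat(AX start) = {s : every successor in {n1, n2, n5}} = {n0, n3, n4}
n2 ∉ Sat(AX start) = {n0, n3, n4}, so the formula does not hold at n2.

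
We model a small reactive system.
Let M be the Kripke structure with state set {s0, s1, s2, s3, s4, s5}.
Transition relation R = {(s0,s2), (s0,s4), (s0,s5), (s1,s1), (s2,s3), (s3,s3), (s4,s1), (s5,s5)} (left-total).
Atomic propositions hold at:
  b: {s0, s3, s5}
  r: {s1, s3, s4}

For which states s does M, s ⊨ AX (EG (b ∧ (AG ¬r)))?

{s5}

Sat(¬r) = {s0, s2, s5}
AG ¬r: greatest fixpoint, start Z0 = {s0, s2, s5}, keep only states in Sat with every successor in Z. Z1 = {s5}; fixed.
Sat(AG ¬r) = {s5}
Sat(b ∧ (AG ¬r)) = {s5}
EG (b ∧ (AG ¬r)): greatest fixpoint, start Z0 = {s5}, keep only states in Sat with some successor in Z. Already a fixed point.
Sat(EG (b ∧ (AG ¬r))) = {s5}
Sat(AX (EG (b ∧ (AG ¬r)))) = {s : every successor in {s5}} = {s5}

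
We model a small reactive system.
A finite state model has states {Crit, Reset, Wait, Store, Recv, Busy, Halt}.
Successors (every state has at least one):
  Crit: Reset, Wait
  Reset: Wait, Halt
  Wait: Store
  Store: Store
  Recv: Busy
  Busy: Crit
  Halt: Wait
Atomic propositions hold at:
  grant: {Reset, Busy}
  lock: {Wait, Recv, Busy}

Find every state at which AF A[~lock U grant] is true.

{Reset, Recv, Busy}

Sat(~lock) = {Crit, Reset, Store, Halt}
A[~lock U grant]: least fixpoint, start Z0 = Sat(grant) = {Reset, Busy}, add states in Sat(~lock) with every successor in Z. Already a fixed point.
Sat(A[~lock U grant]) = {Reset, Busy}
AF A[~lock U grant]: least fixpoint, start Z0 = {Reset, Busy}, add states with every successor in Z. Z1 = {Reset, Recv, Busy}; fixed.
Sat(AF A[~lock U grant]) = {Reset, Recv, Busy}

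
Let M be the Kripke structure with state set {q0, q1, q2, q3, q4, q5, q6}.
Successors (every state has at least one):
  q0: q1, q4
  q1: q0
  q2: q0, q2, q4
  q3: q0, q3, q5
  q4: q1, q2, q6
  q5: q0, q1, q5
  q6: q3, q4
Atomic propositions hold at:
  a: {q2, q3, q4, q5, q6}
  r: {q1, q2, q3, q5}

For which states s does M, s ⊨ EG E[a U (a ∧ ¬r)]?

Sat(¬r) = {q0, q4, q6}
Sat(a ∧ ¬r) = {q4, q6}
E[a U (a ∧ ¬r)]: least fixpoint, start Z0 = Sat((a ∧ ¬r)) = {q4, q6}, add states in Sat(a) with some successor in Z. Z1 = {q2, q4, q6}; fixed.
Sat(E[a U (a ∧ ¬r)]) = {q2, q4, q6}
EG E[a U (a ∧ ¬r)]: greatest fixpoint, start Z0 = {q2, q4, q6}, keep only states in Sat with some successor in Z. Already a fixed point.
Sat(EG E[a U (a ∧ ¬r)]) = {q2, q4, q6}

{q2, q4, q6}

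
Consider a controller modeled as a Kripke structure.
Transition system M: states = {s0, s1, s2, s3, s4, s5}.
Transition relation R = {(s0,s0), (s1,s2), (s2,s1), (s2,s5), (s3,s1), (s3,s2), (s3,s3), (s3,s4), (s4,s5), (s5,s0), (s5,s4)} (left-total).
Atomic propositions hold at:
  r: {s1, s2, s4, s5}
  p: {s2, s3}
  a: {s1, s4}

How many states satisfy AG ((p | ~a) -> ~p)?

3

Sat(~a) = {s0, s2, s3, s5}
Sat(p | ~a) = {s0, s2, s3, s5}
Sat(~p) = {s0, s1, s4, s5}
Sat((p | ~a) -> ~p) = {s0, s1, s4, s5}
AG ((p | ~a) -> ~p): greatest fixpoint, start Z0 = {s0, s1, s4, s5}, keep only states in Sat with every successor in Z. Z1 = {s0, s4, s5}; fixed.
Sat(AG ((p | ~a) -> ~p)) = {s0, s4, s5}
|Sat(AG ((p | ~a) -> ~p))| = |{s0, s4, s5}| = 3.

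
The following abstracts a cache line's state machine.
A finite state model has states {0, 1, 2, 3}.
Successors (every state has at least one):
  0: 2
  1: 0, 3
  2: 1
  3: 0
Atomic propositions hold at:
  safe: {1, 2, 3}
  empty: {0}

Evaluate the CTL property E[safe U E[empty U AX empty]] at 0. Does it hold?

Sat(AX empty) = {s : every successor in {0}} = {3}
E[empty U AX empty]: least fixpoint, start Z0 = Sat(AX empty) = {3}, add states in Sat(empty) with some successor in Z. Already a fixed point.
Sat(E[empty U AX empty]) = {3}
E[safe U E[empty U AX empty]]: least fixpoint, start Z0 = Sat(E[empty U AX empty]) = {3}, add states in Sat(safe) with some successor in Z. Z1 = {1, 3}; Z2 = {1, 2, 3}; fixed.
Sat(E[safe U E[empty U AX empty]]) = {1, 2, 3}
0 ∉ Sat(E[safe U E[empty U AX empty]]) = {1, 2, 3}, so the formula does not hold at 0.

No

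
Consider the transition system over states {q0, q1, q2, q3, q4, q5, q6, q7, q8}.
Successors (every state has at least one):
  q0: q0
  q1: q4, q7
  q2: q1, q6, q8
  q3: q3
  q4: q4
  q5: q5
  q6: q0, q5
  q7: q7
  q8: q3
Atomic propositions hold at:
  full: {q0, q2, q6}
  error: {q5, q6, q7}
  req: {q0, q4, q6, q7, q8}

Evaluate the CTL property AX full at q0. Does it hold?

Sat(AX full) = {s : every successor in {q0, q2, q6}} = {q0}
q0 ∈ Sat(AX full) = {q0}, so the formula holds at q0.

Yes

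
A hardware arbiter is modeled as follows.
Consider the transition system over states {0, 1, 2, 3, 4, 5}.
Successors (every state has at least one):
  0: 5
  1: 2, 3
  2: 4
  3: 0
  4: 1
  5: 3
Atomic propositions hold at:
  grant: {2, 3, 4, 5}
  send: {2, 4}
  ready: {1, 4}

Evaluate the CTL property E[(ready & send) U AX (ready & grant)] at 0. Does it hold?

Sat(ready & send) = {4}
Sat(ready & grant) = {4}
Sat(AX (ready & grant)) = {s : every successor in {4}} = {2}
E[(ready & send) U AX (ready & grant)]: least fixpoint, start Z0 = Sat(AX (ready & grant)) = {2}, add states in Sat(ready & send) with some successor in Z. Already a fixed point.
Sat(E[(ready & send) U AX (ready & grant)]) = {2}
0 ∉ Sat(E[(ready & send) U AX (ready & grant)]) = {2}, so the formula does not hold at 0.

No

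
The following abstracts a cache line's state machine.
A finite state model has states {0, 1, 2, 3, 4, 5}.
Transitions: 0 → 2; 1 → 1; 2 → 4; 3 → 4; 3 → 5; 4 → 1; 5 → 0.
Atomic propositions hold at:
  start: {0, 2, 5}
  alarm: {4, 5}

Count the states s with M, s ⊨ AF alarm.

5

AF alarm: least fixpoint, start Z0 = {4, 5}, add states with every successor in Z. Z1 = {2, 3, 4, 5}; Z2 = {0, 2, 3, 4, 5}; fixed.
Sat(AF alarm) = {0, 2, 3, 4, 5}
|Sat(AF alarm)| = |{0, 2, 3, 4, 5}| = 5.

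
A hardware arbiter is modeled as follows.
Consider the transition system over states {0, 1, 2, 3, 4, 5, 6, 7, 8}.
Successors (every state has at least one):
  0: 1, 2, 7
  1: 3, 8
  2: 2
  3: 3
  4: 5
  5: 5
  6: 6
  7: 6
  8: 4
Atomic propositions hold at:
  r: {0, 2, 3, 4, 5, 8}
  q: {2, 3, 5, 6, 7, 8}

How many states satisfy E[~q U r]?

7

Sat(~q) = {0, 1, 4}
E[~q U r]: least fixpoint, start Z0 = Sat(r) = {0, 2, 3, 4, 5, 8}, add states in Sat(~q) with some successor in Z. Z1 = {0, 1, 2, 3, 4, 5, 8}; fixed.
Sat(E[~q U r]) = {0, 1, 2, 3, 4, 5, 8}
|Sat(E[~q U r])| = |{0, 1, 2, 3, 4, 5, 8}| = 7.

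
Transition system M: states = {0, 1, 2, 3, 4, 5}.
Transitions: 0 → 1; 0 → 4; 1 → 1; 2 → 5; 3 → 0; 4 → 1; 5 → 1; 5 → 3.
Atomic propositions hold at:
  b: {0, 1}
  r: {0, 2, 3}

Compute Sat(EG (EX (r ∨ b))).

Sat(r ∨ b) = {0, 1, 2, 3}
Sat(EX (r ∨ b)) = {s : some successor in {0, 1, 2, 3}} = {0, 1, 3, 4, 5}
EG (EX (r ∨ b)): greatest fixpoint, start Z0 = {0, 1, 3, 4, 5}, keep only states in Sat with some successor in Z. Already a fixed point.
Sat(EG (EX (r ∨ b))) = {0, 1, 3, 4, 5}

{0, 1, 3, 4, 5}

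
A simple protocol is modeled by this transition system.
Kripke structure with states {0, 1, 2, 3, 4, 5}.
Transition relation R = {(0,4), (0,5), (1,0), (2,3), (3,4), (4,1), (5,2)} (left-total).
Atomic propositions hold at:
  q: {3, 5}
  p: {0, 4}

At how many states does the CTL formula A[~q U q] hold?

3

Sat(~q) = {0, 1, 2, 4}
A[~q U q]: least fixpoint, start Z0 = Sat(q) = {3, 5}, add states in Sat(~q) with every successor in Z. Z1 = {2, 3, 5}; fixed.
Sat(A[~q U q]) = {2, 3, 5}
|Sat(A[~q U q])| = |{2, 3, 5}| = 3.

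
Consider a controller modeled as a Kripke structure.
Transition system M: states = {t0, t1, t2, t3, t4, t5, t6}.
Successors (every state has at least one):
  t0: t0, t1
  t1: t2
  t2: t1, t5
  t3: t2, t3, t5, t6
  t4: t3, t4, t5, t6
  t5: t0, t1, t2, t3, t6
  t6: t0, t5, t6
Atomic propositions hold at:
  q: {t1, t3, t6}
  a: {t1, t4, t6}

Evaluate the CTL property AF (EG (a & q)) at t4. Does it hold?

No

Sat(a & q) = {t1, t6}
EG (a & q): greatest fixpoint, start Z0 = {t1, t6}, keep only states in Sat with some successor in Z. Z1 = {t6}; fixed.
Sat(EG (a & q)) = {t6}
AF (EG (a & q)): least fixpoint, start Z0 = {t6}, add states with every successor in Z. Already a fixed point.
Sat(AF (EG (a & q))) = {t6}
t4 ∉ Sat(AF (EG (a & q))) = {t6}, so the formula does not hold at t4.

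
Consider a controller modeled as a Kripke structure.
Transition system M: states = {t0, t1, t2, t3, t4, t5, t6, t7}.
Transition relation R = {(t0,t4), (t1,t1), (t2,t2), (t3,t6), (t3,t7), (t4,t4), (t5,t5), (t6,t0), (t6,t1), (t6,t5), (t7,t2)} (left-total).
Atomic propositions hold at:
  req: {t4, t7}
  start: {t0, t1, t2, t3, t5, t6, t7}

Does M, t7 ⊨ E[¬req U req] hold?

Yes

Sat(¬req) = {t0, t1, t2, t3, t5, t6}
E[¬req U req]: least fixpoint, start Z0 = Sat(req) = {t4, t7}, add states in Sat(¬req) with some successor in Z. Z1 = {t0, t3, t4, t7}; Z2 = {t0, t3, t4, t6, t7}; fixed.
Sat(E[¬req U req]) = {t0, t3, t4, t6, t7}
t7 ∈ Sat(E[¬req U req]) = {t0, t3, t4, t6, t7}, so the formula holds at t7.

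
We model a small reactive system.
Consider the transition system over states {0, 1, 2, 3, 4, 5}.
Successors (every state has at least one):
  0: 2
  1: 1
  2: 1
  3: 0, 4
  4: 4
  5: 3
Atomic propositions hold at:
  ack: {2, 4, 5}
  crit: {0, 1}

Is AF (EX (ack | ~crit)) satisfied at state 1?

Sat(~crit) = {2, 3, 4, 5}
Sat(ack | ~crit) = {2, 3, 4, 5}
Sat(EX (ack | ~crit)) = {s : some successor in {2, 3, 4, 5}} = {0, 3, 4, 5}
AF (EX (ack | ~crit)): least fixpoint, start Z0 = {0, 3, 4, 5}, add states with every successor in Z. Already a fixed point.
Sat(AF (EX (ack | ~crit))) = {0, 3, 4, 5}
1 ∉ Sat(AF (EX (ack | ~crit))) = {0, 3, 4, 5}, so the formula does not hold at 1.

No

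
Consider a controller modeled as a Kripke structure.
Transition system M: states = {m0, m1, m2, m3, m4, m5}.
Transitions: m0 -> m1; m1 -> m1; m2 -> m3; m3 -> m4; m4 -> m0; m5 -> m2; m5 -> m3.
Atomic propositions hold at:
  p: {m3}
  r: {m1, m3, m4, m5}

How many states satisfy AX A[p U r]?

A[p U r]: least fixpoint, start Z0 = Sat(r) = {m1, m3, m4, m5}, add states in Sat(p) with every successor in Z. Already a fixed point.
Sat(A[p U r]) = {m1, m3, m4, m5}
Sat(AX A[p U r]) = {s : every successor in {m1, m3, m4, m5}} = {m0, m1, m2, m3}
|Sat(AX A[p U r])| = |{m0, m1, m2, m3}| = 4.

4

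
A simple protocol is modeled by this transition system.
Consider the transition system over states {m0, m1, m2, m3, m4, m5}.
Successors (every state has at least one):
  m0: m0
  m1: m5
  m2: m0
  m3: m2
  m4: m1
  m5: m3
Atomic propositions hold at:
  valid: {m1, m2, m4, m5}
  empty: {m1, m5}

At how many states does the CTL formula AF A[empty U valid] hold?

5

A[empty U valid]: least fixpoint, start Z0 = Sat(valid) = {m1, m2, m4, m5}, add states in Sat(empty) with every successor in Z. Already a fixed point.
Sat(A[empty U valid]) = {m1, m2, m4, m5}
AF A[empty U valid]: least fixpoint, start Z0 = {m1, m2, m4, m5}, add states with every successor in Z. Z1 = {m1, m2, m3, m4, m5}; fixed.
Sat(AF A[empty U valid]) = {m1, m2, m3, m4, m5}
|Sat(AF A[empty U valid])| = |{m1, m2, m3, m4, m5}| = 5.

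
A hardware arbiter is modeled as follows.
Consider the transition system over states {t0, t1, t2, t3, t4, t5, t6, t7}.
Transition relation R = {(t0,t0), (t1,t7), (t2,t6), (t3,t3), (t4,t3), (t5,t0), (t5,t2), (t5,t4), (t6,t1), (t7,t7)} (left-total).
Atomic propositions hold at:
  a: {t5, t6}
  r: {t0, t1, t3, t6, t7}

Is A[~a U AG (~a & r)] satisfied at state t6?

Sat(~a) = {t0, t1, t2, t3, t4, t7}
Sat(~a & r) = {t0, t1, t3, t7}
AG (~a & r): greatest fixpoint, start Z0 = {t0, t1, t3, t7}, keep only states in Sat with every successor in Z. Already a fixed point.
Sat(AG (~a & r)) = {t0, t1, t3, t7}
A[~a U AG (~a & r)]: least fixpoint, start Z0 = Sat(AG (~a & r)) = {t0, t1, t3, t7}, add states in Sat(~a) with every successor in Z. Z1 = {t0, t1, t3, t4, t7}; fixed.
Sat(A[~a U AG (~a & r)]) = {t0, t1, t3, t4, t7}
t6 ∉ Sat(A[~a U AG (~a & r)]) = {t0, t1, t3, t4, t7}, so the formula does not hold at t6.

No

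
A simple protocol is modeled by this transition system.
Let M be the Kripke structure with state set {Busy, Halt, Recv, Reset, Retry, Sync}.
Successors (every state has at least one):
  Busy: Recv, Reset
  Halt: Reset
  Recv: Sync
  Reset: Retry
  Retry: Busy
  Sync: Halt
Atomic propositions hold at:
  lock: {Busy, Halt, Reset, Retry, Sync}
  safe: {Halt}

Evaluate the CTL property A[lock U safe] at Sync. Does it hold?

Yes

A[lock U safe]: least fixpoint, start Z0 = Sat(safe) = {Halt}, add states in Sat(lock) with every successor in Z. Z1 = {Halt, Sync}; fixed.
Sat(A[lock U safe]) = {Halt, Sync}
Sync ∈ Sat(A[lock U safe]) = {Halt, Sync}, so the formula holds at Sync.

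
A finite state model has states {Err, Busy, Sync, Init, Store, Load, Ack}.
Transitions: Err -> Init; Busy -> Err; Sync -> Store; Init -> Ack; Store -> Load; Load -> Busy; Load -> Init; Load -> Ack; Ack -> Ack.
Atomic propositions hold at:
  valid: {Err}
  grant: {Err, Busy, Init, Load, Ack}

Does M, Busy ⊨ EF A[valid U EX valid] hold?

Yes

Sat(EX valid) = {s : some successor in {Err}} = {Busy}
A[valid U EX valid]: least fixpoint, start Z0 = Sat(EX valid) = {Busy}, add states in Sat(valid) with every successor in Z. Already a fixed point.
Sat(A[valid U EX valid]) = {Busy}
EF A[valid U EX valid]: least fixpoint, start Z0 = {Busy}, add states with some successor in Z. Z1 = {Busy, Load}; Z2 = {Busy, Store, Load}; Z3 = {Busy, Sync, Store, Load}; fixed.
Sat(EF A[valid U EX valid]) = {Busy, Sync, Store, Load}
Busy ∈ Sat(EF A[valid U EX valid]) = {Busy, Sync, Store, Load}, so the formula holds at Busy.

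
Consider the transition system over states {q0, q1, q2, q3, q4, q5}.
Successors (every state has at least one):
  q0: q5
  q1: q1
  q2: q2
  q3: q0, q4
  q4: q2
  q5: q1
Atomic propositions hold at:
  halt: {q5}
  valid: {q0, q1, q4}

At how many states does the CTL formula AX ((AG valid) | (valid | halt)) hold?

AG valid: greatest fixpoint, start Z0 = {q0, q1, q4}, keep only states in Sat with every successor in Z. Z1 = {q1}; fixed.
Sat(AG valid) = {q1}
Sat(valid | halt) = {q0, q1, q4, q5}
Sat((AG valid) | (valid | halt)) = {q0, q1, q4, q5}
Sat(AX ((AG valid) | (valid | halt))) = {s : every successor in {q0, q1, q4, q5}} = {q0, q1, q3, q5}
|Sat(AX ((AG valid) | (valid | halt)))| = |{q0, q1, q3, q5}| = 4.

4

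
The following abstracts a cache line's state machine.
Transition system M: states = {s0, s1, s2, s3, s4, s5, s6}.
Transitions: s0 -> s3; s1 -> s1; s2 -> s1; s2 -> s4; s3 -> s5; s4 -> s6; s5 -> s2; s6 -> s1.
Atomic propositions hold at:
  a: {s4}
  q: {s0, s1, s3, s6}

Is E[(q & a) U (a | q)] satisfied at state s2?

No

Sat(q & a) = ∅
Sat(a | q) = {s0, s1, s3, s4, s6}
E[(q & a) U (a | q)]: least fixpoint, start Z0 = Sat((a | q)) = {s0, s1, s3, s4, s6}, add states in Sat(q & a) with some successor in Z. Already a fixed point.
Sat(E[(q & a) U (a | q)]) = {s0, s1, s3, s4, s6}
s2 ∉ Sat(E[(q & a) U (a | q)]) = {s0, s1, s3, s4, s6}, so the formula does not hold at s2.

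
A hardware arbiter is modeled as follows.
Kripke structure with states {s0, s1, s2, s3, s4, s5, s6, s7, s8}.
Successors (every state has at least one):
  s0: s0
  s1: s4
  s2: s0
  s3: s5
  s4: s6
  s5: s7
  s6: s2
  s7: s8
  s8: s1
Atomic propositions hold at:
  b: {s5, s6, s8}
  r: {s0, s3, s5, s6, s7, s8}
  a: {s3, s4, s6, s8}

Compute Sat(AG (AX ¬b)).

{s0, s2, s6}

Sat(¬b) = {s0, s1, s2, s3, s4, s7}
Sat(AX ¬b) = {s : every successor in {s0, s1, s2, s3, s4, s7}} = {s0, s1, s2, s5, s6, s8}
AG (AX ¬b): greatest fixpoint, start Z0 = {s0, s1, s2, s5, s6, s8}, keep only states in Sat with every successor in Z. Z1 = {s0, s2, s6, s8}; Z2 = {s0, s2, s6}; fixed.
Sat(AG (AX ¬b)) = {s0, s2, s6}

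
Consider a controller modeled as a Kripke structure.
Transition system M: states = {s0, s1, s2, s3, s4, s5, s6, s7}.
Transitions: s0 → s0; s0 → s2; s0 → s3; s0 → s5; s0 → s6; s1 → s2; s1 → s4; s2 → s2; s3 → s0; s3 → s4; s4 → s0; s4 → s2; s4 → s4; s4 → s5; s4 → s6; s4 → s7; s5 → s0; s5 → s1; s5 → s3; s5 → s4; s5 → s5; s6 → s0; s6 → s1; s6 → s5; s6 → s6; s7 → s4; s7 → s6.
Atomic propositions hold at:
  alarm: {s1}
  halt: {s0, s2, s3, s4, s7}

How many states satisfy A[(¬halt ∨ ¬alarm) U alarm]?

Sat(¬halt) = {s1, s5, s6}
Sat(¬alarm) = {s0, s2, s3, s4, s5, s6, s7}
Sat(¬halt ∨ ¬alarm) = {s0, s1, s2, s3, s4, s5, s6, s7}
A[(¬halt ∨ ¬alarm) U alarm]: least fixpoint, start Z0 = Sat(alarm) = {s1}, add states in Sat(¬halt ∨ ¬alarm) with every successor in Z. Already a fixed point.
Sat(A[(¬halt ∨ ¬alarm) U alarm]) = {s1}
|Sat(A[(¬halt ∨ ¬alarm) U alarm])| = |{s1}| = 1.

1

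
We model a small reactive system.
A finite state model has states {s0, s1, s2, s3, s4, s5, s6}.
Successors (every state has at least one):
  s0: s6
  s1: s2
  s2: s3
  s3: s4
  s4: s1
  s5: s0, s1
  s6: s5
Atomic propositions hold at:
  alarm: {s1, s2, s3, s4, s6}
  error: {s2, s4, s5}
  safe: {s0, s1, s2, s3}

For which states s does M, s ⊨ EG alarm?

{s1, s2, s3, s4}

EG alarm: greatest fixpoint, start Z0 = {s1, s2, s3, s4, s6}, keep only states in Sat with some successor in Z. Z1 = {s1, s2, s3, s4}; fixed.
Sat(EG alarm) = {s1, s2, s3, s4}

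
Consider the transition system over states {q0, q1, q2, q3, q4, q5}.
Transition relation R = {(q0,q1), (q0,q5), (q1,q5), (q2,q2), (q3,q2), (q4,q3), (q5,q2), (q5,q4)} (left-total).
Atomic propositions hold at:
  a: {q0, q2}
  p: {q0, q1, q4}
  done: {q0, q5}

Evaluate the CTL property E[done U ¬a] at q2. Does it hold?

Sat(¬a) = {q1, q3, q4, q5}
E[done U ¬a]: least fixpoint, start Z0 = Sat(¬a) = {q1, q3, q4, q5}, add states in Sat(done) with some successor in Z. Z1 = {q0, q1, q3, q4, q5}; fixed.
Sat(E[done U ¬a]) = {q0, q1, q3, q4, q5}
q2 ∉ Sat(E[done U ¬a]) = {q0, q1, q3, q4, q5}, so the formula does not hold at q2.

No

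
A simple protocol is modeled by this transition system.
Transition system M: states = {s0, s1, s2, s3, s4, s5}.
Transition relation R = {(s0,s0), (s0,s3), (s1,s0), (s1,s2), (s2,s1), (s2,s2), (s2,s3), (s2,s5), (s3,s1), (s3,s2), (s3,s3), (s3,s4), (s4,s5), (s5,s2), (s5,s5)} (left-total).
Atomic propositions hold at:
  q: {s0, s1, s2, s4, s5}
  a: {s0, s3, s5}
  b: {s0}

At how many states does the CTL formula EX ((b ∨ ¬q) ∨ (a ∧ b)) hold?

4

Sat(¬q) = {s3}
Sat(b ∨ ¬q) = {s0, s3}
Sat(a ∧ b) = {s0}
Sat((b ∨ ¬q) ∨ (a ∧ b)) = {s0, s3}
Sat(EX ((b ∨ ¬q) ∨ (a ∧ b))) = {s : some successor in {s0, s3}} = {s0, s1, s2, s3}
|Sat(EX ((b ∨ ¬q) ∨ (a ∧ b)))| = |{s0, s1, s2, s3}| = 4.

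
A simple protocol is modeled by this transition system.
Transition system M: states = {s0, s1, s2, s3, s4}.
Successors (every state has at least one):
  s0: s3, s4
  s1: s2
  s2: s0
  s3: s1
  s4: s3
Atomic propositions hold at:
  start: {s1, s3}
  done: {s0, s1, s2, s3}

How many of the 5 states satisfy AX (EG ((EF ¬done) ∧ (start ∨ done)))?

Sat(¬done) = {s4}
EF ¬done: least fixpoint, start Z0 = {s4}, add states with some successor in Z. Z1 = {s0, s4}; Z2 = {s0, s2, s4}; Z3 = {s0, s1, s2, s4}; Z4 = {s0, s1, s2, s3, s4}; fixed.
Sat(EF ¬done) = {s0, s1, s2, s3, s4}
Sat(start ∨ done) = {s0, s1, s2, s3}
Sat((EF ¬done) ∧ (start ∨ done)) = {s0, s1, s2, s3}
EG ((EF ¬done) ∧ (start ∨ done)): greatest fixpoint, start Z0 = {s0, s1, s2, s3}, keep only states in Sat with some successor in Z. Already a fixed point.
Sat(EG ((EF ¬done) ∧ (start ∨ done))) = {s0, s1, s2, s3}
Sat(AX (EG ((EF ¬done) ∧ (start ∨ done)))) = {s : every successor in {s0, s1, s2, s3}} = {s1, s2, s3, s4}
|Sat(AX (EG ((EF ¬done) ∧ (start ∨ done))))| = |{s1, s2, s3, s4}| = 4.

4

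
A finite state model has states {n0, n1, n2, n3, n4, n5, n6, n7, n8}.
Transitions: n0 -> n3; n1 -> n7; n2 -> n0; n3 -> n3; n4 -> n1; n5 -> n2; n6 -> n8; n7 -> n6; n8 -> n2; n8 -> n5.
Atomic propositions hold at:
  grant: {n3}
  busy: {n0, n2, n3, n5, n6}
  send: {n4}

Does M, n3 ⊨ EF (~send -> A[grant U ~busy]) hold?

No

Sat(~send) = {n0, n1, n2, n3, n5, n6, n7, n8}
Sat(~busy) = {n1, n4, n7, n8}
A[grant U ~busy]: least fixpoint, start Z0 = Sat(~busy) = {n1, n4, n7, n8}, add states in Sat(grant) with every successor in Z. Already a fixed point.
Sat(A[grant U ~busy]) = {n1, n4, n7, n8}
Sat(~send -> A[grant U ~busy]) = {n1, n4, n7, n8}
EF (~send -> A[grant U ~busy]): least fixpoint, start Z0 = {n1, n4, n7, n8}, add states with some successor in Z. Z1 = {n1, n4, n6, n7, n8}; fixed.
Sat(EF (~send -> A[grant U ~busy])) = {n1, n4, n6, n7, n8}
n3 ∉ Sat(EF (~send -> A[grant U ~busy])) = {n1, n4, n6, n7, n8}, so the formula does not hold at n3.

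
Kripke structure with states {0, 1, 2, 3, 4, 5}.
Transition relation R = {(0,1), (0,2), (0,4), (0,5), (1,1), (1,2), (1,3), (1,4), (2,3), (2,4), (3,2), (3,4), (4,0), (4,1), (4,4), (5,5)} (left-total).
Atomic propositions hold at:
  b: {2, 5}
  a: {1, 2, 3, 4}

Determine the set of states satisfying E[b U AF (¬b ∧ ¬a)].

Sat(¬b) = {0, 1, 3, 4}
Sat(¬a) = {0, 5}
Sat(¬b ∧ ¬a) = {0}
AF (¬b ∧ ¬a): least fixpoint, start Z0 = {0}, add states with every successor in Z. Already a fixed point.
Sat(AF (¬b ∧ ¬a)) = {0}
E[b U AF (¬b ∧ ¬a)]: least fixpoint, start Z0 = Sat(AF (¬b ∧ ¬a)) = {0}, add states in Sat(b) with some successor in Z. Already a fixed point.
Sat(E[b U AF (¬b ∧ ¬a)]) = {0}

{0}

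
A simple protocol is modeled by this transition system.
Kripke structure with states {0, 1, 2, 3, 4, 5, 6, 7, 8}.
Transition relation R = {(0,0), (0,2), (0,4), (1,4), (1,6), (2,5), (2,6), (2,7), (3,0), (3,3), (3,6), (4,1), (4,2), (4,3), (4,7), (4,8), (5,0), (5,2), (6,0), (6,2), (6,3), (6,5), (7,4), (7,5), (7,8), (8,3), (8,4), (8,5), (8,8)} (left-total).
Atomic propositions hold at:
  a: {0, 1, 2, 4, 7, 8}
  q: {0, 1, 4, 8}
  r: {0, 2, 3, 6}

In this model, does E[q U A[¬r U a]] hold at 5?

Yes

Sat(¬r) = {1, 4, 5, 7, 8}
A[¬r U a]: least fixpoint, start Z0 = Sat(a) = {0, 1, 2, 4, 7, 8}, add states in Sat(¬r) with every successor in Z. Z1 = {0, 1, 2, 4, 5, 7, 8}; fixed.
Sat(A[¬r U a]) = {0, 1, 2, 4, 5, 7, 8}
E[q U A[¬r U a]]: least fixpoint, start Z0 = Sat(A[¬r U a]) = {0, 1, 2, 4, 5, 7, 8}, add states in Sat(q) with some successor in Z. Already a fixed point.
Sat(E[q U A[¬r U a]]) = {0, 1, 2, 4, 5, 7, 8}
5 ∈ Sat(E[q U A[¬r U a]]) = {0, 1, 2, 4, 5, 7, 8}, so the formula holds at 5.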